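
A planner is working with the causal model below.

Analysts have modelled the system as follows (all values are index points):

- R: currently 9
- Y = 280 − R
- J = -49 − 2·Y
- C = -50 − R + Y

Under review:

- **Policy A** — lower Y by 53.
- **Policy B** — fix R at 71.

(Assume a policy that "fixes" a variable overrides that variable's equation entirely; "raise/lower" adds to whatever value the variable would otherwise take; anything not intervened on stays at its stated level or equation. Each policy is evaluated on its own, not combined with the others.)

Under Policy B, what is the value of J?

Policy B (R := 71):
  R = 71
  Y = 280 − 71 = 209
  J = -49 − 2·209 = -467

-467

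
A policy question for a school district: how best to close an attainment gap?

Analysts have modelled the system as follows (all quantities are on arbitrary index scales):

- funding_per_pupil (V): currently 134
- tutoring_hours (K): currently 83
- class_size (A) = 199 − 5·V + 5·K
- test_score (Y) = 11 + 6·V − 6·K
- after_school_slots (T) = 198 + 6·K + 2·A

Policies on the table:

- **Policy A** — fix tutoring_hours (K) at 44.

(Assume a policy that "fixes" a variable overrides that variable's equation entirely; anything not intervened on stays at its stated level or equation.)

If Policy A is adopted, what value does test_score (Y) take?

551

Policy A (K := 44):
  V = 134
  K = 44
  Y = 11 + 6·134 − 6·44 = 551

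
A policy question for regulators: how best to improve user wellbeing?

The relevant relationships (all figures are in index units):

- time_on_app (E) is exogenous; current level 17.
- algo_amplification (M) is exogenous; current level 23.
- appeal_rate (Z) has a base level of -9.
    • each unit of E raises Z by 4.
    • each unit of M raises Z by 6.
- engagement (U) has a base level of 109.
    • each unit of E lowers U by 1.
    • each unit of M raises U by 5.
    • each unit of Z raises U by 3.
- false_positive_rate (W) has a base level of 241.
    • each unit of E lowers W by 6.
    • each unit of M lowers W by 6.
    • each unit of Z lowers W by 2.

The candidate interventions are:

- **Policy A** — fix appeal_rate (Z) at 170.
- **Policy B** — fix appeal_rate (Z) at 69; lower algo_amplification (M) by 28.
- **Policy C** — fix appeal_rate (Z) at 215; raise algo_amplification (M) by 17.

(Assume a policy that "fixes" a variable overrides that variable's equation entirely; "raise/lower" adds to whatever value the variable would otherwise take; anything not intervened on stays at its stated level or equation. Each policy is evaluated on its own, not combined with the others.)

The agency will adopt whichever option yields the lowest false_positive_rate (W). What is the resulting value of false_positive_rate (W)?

Policy A (Z := 170):
  E = 17
  M = 23
  Z = 170
  W = 241 − 6·17 − 6·23 − 2·170 = -339
Policy B (Z := 69, M − 28):
  E = 17
  M = 23 − 28 = -5
  Z = 69
  W = 241 − 6·17 − 6·(-5) − 2·69 = 31
Policy C (Z := 215, M + 17):
  E = 17
  M = 23 + 17 = 40
  Z = 215
  W = 241 − 6·17 − 6·40 − 2·215 = -531
Comparing — Policy A: W=-339, Policy B: W=31, Policy C: W=-531. Lowest is -531 (Policy C).

-531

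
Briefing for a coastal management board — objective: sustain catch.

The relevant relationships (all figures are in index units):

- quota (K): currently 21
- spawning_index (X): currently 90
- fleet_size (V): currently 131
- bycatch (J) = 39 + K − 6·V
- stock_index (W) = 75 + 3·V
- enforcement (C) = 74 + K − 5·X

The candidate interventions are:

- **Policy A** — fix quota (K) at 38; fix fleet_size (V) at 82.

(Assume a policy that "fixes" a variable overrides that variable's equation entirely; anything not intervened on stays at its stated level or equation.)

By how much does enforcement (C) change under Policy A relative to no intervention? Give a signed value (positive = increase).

17

Baseline:
  K = 21
  X = 90
  C = 74 + 21 − 5·90 = -355
Policy A (K := 38, V := 82):
  K = 38
  X = 90
  C = 74 + 38 − 5·90 = -338
Change in C: -338 − (-355) = 17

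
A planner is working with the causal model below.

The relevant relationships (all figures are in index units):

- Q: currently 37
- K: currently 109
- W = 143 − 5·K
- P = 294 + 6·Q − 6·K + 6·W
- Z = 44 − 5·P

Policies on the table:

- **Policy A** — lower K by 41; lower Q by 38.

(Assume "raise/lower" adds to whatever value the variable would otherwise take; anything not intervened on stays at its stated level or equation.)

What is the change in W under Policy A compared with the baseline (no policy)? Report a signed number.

Baseline:
  K = 109
  W = 143 − 5·109 = -402
Policy A (K − 41, Q − 38):
  K = 109 − 41 = 68
  W = 143 − 5·68 = -197
Change in W: -197 − (-402) = 205

205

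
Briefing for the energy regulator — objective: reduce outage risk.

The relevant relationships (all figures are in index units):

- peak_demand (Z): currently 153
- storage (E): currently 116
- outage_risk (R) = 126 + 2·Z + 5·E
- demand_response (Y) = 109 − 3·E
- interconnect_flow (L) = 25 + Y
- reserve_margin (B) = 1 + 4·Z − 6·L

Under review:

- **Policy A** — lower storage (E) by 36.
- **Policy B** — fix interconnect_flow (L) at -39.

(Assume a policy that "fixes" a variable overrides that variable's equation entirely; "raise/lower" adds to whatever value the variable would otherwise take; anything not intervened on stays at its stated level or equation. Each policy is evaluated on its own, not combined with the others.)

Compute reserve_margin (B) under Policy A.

1249

Policy A (E − 36):
  Z = 153
  E = 116 − 36 = 80
  Y = 109 − 3·80 = -131
  L = 25 + (-131) = -106
  B = 1 + 4·153 − 6·(-106) = 1249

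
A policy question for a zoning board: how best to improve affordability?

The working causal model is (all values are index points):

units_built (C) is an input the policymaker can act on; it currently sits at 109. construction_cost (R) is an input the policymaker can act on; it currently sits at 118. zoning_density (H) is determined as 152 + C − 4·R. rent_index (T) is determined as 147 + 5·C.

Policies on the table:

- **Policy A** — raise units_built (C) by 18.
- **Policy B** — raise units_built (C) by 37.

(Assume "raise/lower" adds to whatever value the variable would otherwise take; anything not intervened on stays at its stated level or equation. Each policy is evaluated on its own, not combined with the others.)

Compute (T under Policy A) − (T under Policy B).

-95

Policy A (C + 18):
  C = 109 + 18 = 127
  T = 147 + 5·127 = 782
Policy B (C + 37):
  C = 109 + 37 = 146
  T = 147 + 5·146 = 877
T: 782 − 877 = -95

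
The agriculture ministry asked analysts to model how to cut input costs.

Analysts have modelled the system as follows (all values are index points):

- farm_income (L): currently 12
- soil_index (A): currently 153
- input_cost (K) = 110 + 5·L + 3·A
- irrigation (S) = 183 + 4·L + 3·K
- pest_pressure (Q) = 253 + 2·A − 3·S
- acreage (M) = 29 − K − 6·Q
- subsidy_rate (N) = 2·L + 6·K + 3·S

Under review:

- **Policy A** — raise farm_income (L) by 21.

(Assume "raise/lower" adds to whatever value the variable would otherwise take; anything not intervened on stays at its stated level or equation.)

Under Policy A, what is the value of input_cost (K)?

Policy A (L + 21):
  L = 12 + 21 = 33
  A = 153
  K = 110 + 5·33 + 3·153 = 734

734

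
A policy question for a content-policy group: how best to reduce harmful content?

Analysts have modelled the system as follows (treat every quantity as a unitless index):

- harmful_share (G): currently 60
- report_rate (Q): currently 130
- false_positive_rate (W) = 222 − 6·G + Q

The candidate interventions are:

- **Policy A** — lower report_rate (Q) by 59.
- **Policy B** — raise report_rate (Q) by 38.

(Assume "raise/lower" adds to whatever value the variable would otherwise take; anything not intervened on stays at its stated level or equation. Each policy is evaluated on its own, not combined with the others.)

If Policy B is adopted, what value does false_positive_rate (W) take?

30

Policy B (Q + 38):
  G = 60
  Q = 130 + 38 = 168
  W = 222 − 6·60 + 168 = 30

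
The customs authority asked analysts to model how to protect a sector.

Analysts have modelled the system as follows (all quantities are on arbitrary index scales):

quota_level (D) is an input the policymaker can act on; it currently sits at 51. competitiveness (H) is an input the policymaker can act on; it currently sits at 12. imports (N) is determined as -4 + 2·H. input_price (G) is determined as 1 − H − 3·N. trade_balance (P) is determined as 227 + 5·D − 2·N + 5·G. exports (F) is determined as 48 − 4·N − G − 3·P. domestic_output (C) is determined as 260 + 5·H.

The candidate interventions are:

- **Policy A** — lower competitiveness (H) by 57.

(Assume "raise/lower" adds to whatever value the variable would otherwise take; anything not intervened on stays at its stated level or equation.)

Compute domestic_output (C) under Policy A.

35

Policy A (H − 57):
  H = 12 − 57 = -45
  C = 260 + 5·(-45) = 35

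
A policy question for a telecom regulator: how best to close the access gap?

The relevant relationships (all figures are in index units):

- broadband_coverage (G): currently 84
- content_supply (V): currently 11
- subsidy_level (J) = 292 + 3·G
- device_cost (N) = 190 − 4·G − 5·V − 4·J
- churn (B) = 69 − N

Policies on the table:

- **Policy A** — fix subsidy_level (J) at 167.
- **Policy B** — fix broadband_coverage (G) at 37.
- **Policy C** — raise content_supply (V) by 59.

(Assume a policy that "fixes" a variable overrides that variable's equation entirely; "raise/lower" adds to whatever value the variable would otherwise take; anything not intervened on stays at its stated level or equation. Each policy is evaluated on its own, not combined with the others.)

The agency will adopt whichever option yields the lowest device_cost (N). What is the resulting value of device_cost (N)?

Policy A (J := 167):
  G = 84
  V = 11
  J = 167
  N = 190 − 4·84 − 5·11 − 4·167 = -869
Policy B (G := 37):
  G = 37
  V = 11
  J = 292 + 3·37 = 403
  N = 190 − 4·37 − 5·11 − 4·403 = -1625
Policy C (V + 59):
  G = 84
  V = 11 + 59 = 70
  J = 292 + 3·84 = 544
  N = 190 − 4·84 − 5·70 − 4·544 = -2672
Comparing — Policy A: N=-869, Policy B: N=-1625, Policy C: N=-2672. Lowest is -2672 (Policy C).

-2672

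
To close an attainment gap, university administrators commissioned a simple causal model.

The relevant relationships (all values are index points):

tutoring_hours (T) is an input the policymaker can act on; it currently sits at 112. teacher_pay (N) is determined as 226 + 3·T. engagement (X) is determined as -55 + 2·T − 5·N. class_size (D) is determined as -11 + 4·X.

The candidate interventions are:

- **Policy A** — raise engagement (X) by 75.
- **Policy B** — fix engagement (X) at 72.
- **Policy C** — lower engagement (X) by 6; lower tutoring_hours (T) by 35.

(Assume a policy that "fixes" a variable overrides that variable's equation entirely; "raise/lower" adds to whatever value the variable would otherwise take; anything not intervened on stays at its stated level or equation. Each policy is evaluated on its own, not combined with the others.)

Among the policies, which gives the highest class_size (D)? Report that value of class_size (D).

Policy A (X + 75):
  T = 112
  N = 226 + 3·112 = 562
  X = -55 + 2·112 − 5·562 (+75 from intervention) = -2566
  D = -11 + 4·(-2566) = -10275
Policy B (X := 72):
  T = 112
  N = 226 + 3·112 = 562
  X = 72
  D = -11 + 4·72 = 277
Policy C (X − 6, T − 35):
  T = 112 − 35 = 77
  N = 226 + 3·77 = 457
  X = -55 + 2·77 − 5·457 (−6 from intervention) = -2192
  D = -11 + 4·(-2192) = -8779
Comparing — Policy A: D=-10275, Policy B: D=277, Policy C: D=-8779. Highest is 277 (Policy B).

277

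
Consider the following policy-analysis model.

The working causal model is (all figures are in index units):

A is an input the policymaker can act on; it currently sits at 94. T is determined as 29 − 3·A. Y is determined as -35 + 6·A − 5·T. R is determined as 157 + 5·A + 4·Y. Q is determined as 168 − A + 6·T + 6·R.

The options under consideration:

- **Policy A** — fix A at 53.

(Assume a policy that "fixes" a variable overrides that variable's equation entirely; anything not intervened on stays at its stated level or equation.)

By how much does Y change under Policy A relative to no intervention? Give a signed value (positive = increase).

-861

Baseline:
  A = 94
  T = 29 − 3·94 = -253
  Y = -35 + 6·94 − 5·(-253) = 1794
Policy A (A := 53):
  A = 53
  T = 29 − 3·53 = -130
  Y = -35 + 6·53 − 5·(-130) = 933
Change in Y: 933 − 1794 = -861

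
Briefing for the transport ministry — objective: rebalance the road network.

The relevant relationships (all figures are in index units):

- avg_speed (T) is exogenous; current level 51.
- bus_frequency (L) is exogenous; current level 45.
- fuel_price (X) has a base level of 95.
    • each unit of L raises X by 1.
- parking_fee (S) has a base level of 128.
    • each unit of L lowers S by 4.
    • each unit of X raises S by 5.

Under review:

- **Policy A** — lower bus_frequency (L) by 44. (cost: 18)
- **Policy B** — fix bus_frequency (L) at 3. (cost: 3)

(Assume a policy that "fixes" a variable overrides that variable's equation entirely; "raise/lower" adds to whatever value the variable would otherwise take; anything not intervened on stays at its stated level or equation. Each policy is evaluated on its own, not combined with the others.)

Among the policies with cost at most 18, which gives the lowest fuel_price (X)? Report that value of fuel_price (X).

Policy A (L − 44):
  L = 45 − 44 = 1
  X = 95 + 1 = 96
Policy B (L := 3):
  L = 3
  X = 95 + 3 = 98
Comparing — Policy A: X=96, Policy B: X=98. Lowest is 96 (Policy A).

96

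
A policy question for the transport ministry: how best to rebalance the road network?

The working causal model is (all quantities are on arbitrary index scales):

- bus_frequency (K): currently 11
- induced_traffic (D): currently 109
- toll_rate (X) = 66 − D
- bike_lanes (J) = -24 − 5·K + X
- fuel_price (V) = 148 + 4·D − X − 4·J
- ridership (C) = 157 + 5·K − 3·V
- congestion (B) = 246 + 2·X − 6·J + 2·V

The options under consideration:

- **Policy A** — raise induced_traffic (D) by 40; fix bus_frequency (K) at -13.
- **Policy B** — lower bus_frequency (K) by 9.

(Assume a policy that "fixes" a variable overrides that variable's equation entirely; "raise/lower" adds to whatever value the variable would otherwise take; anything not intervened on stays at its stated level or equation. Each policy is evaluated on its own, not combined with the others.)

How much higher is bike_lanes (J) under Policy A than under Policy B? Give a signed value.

Policy A (D + 40, K := -13):
  K = -13
  D = 109 + 40 = 149
  X = 66 − 149 = -83
  J = -24 − 5·(-13) + (-83) = -42
Policy B (K − 9):
  K = 11 − 9 = 2
  D = 109
  X = 66 − 109 = -43
  J = -24 − 5·2 + (-43) = -77
J: -42 − (-77) = 35

35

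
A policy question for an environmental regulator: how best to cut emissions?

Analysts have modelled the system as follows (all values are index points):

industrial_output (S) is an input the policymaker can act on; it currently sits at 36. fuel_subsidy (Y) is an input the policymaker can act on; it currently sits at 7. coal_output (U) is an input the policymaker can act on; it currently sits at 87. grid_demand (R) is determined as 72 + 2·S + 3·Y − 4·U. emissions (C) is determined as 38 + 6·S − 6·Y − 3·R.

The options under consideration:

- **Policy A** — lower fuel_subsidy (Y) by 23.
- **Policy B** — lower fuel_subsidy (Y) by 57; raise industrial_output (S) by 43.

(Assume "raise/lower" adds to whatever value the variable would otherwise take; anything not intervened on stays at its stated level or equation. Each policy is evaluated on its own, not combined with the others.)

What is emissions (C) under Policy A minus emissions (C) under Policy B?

Policy A (Y − 23):
  S = 36
  Y = 7 − 23 = -16
  U = 87
  R = 72 + 2·36 + 3·(-16) − 4·87 = -252
  C = 38 + 6·36 − 6·(-16) − 3·(-252) = 1106
Policy B (Y − 57, S + 43):
  S = 36 + 43 = 79
  Y = 7 − 57 = -50
  U = 87
  R = 72 + 2·79 + 3·(-50) − 4·87 = -268
  C = 38 + 6·79 − 6·(-50) − 3·(-268) = 1616
C: 1106 − 1616 = -510

-510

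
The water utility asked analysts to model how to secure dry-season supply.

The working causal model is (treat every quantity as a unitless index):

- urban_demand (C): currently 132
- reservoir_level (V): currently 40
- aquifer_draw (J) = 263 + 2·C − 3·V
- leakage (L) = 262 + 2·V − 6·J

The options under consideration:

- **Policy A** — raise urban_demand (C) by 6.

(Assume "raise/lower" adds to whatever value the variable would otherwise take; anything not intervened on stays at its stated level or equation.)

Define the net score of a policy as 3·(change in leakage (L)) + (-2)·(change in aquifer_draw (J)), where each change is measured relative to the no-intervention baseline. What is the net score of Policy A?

-240

Baseline:
  C = 132
  V = 40
  J = 263 + 2·132 − 3·40 = 407
  L = 262 + 2·40 − 6·407 = -2100
Policy A (C + 6):
  C = 132 + 6 = 138
  V = 40
  J = 263 + 2·138 − 3·40 = 419
  L = 262 + 2·40 − 6·419 = -2172
ΔL = -2172 − (-2100) = -72; ΔJ = 419 − 407 = 12
Score = 3·(-72) + (-2)·12 = -240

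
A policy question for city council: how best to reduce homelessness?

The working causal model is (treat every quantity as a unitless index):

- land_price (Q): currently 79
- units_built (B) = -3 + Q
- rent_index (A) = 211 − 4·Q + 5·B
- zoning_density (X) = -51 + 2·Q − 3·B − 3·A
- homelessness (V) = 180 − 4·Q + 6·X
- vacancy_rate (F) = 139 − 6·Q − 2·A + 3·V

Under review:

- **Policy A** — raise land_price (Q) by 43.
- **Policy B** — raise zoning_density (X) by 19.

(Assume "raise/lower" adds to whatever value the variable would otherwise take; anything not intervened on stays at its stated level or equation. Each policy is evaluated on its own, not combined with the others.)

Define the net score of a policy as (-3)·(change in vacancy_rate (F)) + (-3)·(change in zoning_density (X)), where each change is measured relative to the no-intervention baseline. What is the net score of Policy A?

12384

Baseline:
  Q = 79
  B = -3 + 79 = 76
  A = 211 − 4·79 + 5·76 = 275
  X = -51 + 2·79 − 3·76 − 3·275 = -946
  V = 180 − 4·79 + 6·(-946) = -5812
  F = 139 − 6·79 − 2·275 + 3·(-5812) = -18321
Policy A (Q + 43):
  Q = 79 + 43 = 122
  B = -3 + 122 = 119
  A = 211 − 4·122 + 5·119 = 318
  X = -51 + 2·122 − 3·119 − 3·318 = -1118
  V = 180 − 4·122 + 6·(-1118) = -7016
  F = 139 − 6·122 − 2·318 + 3·(-7016) = -22277
ΔF = -22277 − (-18321) = -3956; ΔX = -1118 − (-946) = -172
Score = (-3)·(-3956) + (-3)·(-172) = 12384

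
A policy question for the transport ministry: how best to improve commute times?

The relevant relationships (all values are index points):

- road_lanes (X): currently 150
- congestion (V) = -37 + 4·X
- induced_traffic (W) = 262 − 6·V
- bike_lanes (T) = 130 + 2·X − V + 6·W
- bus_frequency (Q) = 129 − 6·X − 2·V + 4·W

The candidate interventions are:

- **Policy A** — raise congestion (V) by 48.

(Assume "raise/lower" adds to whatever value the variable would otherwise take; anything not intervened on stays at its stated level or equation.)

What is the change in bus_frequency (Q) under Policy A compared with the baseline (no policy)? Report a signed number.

-1248

Baseline:
  X = 150
  V = -37 + 4·150 = 563
  W = 262 − 6·563 = -3116
  Q = 129 − 6·150 − 2·563 + 4·(-3116) = -14361
Policy A (V + 48):
  X = 150
  V = -37 + 4·150 (+48 from intervention) = 611
  W = 262 − 6·611 = -3404
  Q = 129 − 6·150 − 2·611 + 4·(-3404) = -15609
Change in Q: -15609 − (-14361) = -1248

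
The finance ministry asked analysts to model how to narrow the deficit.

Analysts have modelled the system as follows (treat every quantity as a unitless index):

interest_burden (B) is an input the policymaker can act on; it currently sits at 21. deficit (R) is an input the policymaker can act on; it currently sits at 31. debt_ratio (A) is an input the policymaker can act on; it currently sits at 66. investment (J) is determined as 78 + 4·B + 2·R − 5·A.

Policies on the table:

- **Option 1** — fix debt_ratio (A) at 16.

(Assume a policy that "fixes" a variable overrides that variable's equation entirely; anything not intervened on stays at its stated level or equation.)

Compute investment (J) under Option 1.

Option 1 (A := 16):
  B = 21
  R = 31
  A = 16
  J = 78 + 4·21 + 2·31 − 5·16 = 144

144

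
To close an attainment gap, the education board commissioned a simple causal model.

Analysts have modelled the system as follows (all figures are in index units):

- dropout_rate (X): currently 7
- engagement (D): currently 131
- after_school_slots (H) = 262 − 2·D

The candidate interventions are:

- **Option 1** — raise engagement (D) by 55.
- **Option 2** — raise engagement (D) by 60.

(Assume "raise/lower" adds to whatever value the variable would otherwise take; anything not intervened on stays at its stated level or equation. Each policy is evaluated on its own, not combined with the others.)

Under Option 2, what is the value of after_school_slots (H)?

-120

Option 2 (D + 60):
  D = 131 + 60 = 191
  H = 262 − 2·191 = -120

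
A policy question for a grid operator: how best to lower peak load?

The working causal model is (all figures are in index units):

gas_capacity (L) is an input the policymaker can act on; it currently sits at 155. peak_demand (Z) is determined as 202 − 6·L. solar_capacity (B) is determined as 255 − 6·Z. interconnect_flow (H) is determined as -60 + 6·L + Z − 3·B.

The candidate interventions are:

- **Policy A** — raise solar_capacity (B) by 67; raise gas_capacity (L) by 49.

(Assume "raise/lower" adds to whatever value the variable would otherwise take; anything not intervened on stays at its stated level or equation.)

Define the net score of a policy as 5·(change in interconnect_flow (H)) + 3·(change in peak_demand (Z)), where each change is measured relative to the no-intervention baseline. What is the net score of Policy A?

Baseline:
  L = 155
  Z = 202 − 6·155 = -728
  B = 255 − 6·(-728) = 4623
  H = -60 + 6·155 + (-728) − 3·4623 = -13727
Policy A (B + 67, L + 49):
  L = 155 + 49 = 204
  Z = 202 − 6·204 = -1022
  B = 255 − 6·(-1022) (+67 from intervention) = 6454
  H = -60 + 6·204 + (-1022) − 3·6454 = -19220
ΔH = -19220 − (-13727) = -5493; ΔZ = -1022 − (-728) = -294
Score = 5·(-5493) + 3·(-294) = -28347

-28347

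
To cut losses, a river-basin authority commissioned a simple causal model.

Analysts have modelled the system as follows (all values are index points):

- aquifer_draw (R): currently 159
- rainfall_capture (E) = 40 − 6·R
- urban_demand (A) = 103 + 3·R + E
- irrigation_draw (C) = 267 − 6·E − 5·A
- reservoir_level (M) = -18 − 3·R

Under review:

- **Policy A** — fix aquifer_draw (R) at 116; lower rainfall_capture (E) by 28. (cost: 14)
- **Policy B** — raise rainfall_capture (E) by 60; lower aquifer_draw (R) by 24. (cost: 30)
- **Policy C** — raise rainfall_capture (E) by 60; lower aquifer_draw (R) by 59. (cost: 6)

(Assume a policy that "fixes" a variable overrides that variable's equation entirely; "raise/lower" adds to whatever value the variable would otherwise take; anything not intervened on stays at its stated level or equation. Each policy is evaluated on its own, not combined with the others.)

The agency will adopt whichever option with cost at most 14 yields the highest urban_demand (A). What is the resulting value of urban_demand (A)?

-97

Policy A (R := 116, E − 28):
  R = 116
  E = 40 − 6·116 (−28 from intervention) = -684
  A = 103 + 3·116 + (-684) = -233
Policy C (E + 60, R − 59):
  R = 159 − 59 = 100
  E = 40 − 6·100 (+60 from intervention) = -500
  A = 103 + 3·100 + (-500) = -97
Comparing — Policy A: A=-233, Policy C: A=-97. Highest is -97 (Policy C).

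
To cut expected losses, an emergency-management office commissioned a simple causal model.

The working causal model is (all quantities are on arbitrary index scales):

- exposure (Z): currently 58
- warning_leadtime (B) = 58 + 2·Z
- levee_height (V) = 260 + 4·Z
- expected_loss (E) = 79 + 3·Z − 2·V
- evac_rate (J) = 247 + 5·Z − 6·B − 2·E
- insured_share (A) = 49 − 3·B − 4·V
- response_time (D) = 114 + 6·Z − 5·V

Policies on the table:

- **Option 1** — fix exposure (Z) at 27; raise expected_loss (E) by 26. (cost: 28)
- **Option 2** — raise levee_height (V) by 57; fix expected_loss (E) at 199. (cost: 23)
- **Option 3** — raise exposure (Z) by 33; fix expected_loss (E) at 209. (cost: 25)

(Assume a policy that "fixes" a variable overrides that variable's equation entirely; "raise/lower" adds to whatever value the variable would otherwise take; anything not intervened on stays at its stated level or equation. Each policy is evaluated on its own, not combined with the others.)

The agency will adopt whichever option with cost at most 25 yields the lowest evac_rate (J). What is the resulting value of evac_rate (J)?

Option 2 (V + 57, E := 199):
  Z = 58
  B = 58 + 2·58 = 174
  V = 260 + 4·58 (+57 from intervention) = 549
  E = 199
  J = 247 + 5·58 − 6·174 − 2·199 = -905
Option 3 (Z + 33, E := 209):
  Z = 58 + 33 = 91
  B = 58 + 2·91 = 240
  V = 260 + 4·91 = 624
  E = 209
  J = 247 + 5·91 − 6·240 − 2·209 = -1156
Comparing — Option 2: J=-905, Option 3: J=-1156. Lowest is -1156 (Option 3).

-1156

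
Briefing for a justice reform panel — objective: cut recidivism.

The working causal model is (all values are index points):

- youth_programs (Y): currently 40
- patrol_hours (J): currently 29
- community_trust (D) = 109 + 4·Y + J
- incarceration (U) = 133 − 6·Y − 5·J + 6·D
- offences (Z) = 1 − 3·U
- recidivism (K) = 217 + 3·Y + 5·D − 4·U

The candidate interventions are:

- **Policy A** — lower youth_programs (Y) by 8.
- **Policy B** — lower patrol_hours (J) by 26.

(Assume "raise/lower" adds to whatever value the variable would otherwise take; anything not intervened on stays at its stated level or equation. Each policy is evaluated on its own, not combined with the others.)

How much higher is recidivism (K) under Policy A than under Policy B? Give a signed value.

418

Policy A (Y − 8):
  Y = 40 − 8 = 32
  J = 29
  D = 109 + 4·32 + 29 = 266
  U = 133 − 6·32 − 5·29 + 6·266 = 1392
  K = 217 + 3·32 + 5·266 − 4·1392 = -3925
Policy B (J − 26):
  Y = 40
  J = 29 − 26 = 3
  D = 109 + 4·40 + 3 = 272
  U = 133 − 6·40 − 5·3 + 6·272 = 1510
  K = 217 + 3·40 + 5·272 − 4·1510 = -4343
K: -3925 − (-4343) = 418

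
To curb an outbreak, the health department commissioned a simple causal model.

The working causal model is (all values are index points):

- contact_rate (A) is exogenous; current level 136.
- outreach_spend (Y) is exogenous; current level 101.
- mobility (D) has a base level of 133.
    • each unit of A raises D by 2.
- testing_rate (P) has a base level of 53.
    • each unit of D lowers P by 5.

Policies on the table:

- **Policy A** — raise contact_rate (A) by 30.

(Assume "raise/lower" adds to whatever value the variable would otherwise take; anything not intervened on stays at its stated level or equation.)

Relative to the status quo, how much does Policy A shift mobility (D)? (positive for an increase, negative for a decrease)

Baseline:
  A = 136
  D = 133 + 2·136 = 405
Policy A (A + 30):
  A = 136 + 30 = 166
  D = 133 + 2·166 = 465
Change in D: 465 − 405 = 60

60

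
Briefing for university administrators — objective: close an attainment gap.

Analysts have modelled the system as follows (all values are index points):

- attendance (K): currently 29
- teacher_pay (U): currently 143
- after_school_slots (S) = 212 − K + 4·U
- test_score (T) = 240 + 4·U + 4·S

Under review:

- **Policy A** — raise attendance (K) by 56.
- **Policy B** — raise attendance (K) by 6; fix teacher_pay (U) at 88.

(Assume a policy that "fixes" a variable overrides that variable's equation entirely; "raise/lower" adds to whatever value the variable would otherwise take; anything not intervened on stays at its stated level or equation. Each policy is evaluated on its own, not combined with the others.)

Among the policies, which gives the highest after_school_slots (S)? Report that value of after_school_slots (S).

699

Policy A (K + 56):
  K = 29 + 56 = 85
  U = 143
  S = 212 − 85 + 4·143 = 699
Policy B (K + 6, U := 88):
  K = 29 + 6 = 35
  U = 88
  S = 212 − 35 + 4·88 = 529
Comparing — Policy A: S=699, Policy B: S=529. Highest is 699 (Policy A).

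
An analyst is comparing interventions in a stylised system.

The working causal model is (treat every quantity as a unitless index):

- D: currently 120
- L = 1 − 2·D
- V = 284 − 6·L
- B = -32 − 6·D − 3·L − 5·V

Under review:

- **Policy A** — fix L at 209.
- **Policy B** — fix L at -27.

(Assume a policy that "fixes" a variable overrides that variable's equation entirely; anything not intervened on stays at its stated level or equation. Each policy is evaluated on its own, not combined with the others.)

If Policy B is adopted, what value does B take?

-2901

Policy B (L := -27):
  D = 120
  L = -27
  V = 284 − 6·(-27) = 446
  B = -32 − 6·120 − 3·(-27) − 5·446 = -2901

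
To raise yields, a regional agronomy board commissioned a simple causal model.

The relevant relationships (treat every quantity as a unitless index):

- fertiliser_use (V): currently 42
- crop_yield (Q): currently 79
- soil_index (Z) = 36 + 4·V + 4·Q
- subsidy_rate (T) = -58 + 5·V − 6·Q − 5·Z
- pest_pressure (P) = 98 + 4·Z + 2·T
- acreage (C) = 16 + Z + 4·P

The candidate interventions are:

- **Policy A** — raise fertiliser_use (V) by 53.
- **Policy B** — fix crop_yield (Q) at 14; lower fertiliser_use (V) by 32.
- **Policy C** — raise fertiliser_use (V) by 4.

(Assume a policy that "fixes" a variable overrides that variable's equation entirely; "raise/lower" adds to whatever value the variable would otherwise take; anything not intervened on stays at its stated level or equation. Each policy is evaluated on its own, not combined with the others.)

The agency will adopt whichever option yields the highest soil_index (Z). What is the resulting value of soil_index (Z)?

732

Policy A (V + 53):
  V = 42 + 53 = 95
  Q = 79
  Z = 36 + 4·95 + 4·79 = 732
Policy B (Q := 14, V − 32):
  V = 42 − 32 = 10
  Q = 14
  Z = 36 + 4·10 + 4·14 = 132
Policy C (V + 4):
  V = 42 + 4 = 46
  Q = 79
  Z = 36 + 4·46 + 4·79 = 536
Comparing — Policy A: Z=732, Policy B: Z=132, Policy C: Z=536. Highest is 732 (Policy A).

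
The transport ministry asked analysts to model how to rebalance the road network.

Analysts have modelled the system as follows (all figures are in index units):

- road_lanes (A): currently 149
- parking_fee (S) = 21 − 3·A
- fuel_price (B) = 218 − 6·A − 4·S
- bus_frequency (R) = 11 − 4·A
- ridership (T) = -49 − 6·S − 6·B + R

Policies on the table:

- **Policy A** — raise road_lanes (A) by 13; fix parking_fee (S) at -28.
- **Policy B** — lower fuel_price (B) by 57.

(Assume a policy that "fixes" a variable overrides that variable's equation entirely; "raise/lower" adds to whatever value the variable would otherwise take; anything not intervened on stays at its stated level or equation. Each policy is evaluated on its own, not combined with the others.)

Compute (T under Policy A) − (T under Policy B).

Policy A (A + 13, S := -28):
  A = 149 + 13 = 162
  S = -28
  B = 218 − 6·162 − 4·(-28) = -642
  R = 11 − 4·162 = -637
  T = -49 − 6·(-28) − 6·(-642) + (-637) = 3334
Policy B (B − 57):
  A = 149
  S = 21 − 3·149 = -426
  B = 218 − 6·149 − 4·(-426) (−57 from intervention) = 971
  R = 11 − 4·149 = -585
  T = -49 − 6·(-426) − 6·971 + (-585) = -3904
T: 3334 − (-3904) = 7238

7238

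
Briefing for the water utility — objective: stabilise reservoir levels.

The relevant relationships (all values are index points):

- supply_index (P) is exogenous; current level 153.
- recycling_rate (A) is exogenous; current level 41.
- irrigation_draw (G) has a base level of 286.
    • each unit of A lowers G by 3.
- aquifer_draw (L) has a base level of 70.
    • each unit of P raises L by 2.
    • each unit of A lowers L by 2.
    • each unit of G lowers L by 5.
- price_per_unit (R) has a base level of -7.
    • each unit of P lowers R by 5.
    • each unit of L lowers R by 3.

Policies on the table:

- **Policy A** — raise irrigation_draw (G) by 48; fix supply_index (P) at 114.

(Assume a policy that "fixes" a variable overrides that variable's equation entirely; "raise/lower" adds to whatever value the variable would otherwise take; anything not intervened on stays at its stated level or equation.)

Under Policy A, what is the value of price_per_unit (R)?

Policy A (G + 48, P := 114):
  P = 114
  A = 41
  G = 286 − 3·41 (+48 from intervention) = 211
  L = 70 + 2·114 − 2·41 − 5·211 = -839
  R = -7 − 5·114 − 3·(-839) = 1940

1940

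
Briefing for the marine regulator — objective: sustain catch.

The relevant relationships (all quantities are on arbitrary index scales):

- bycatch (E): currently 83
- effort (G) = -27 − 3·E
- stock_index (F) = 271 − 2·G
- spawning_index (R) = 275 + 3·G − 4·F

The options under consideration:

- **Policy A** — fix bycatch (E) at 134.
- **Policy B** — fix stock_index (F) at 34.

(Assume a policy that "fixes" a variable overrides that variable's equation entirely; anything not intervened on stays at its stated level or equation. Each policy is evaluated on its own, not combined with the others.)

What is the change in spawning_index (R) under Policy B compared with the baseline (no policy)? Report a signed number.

Baseline:
  E = 83
  G = -27 − 3·83 = -276
  F = 271 − 2·(-276) = 823
  R = 275 + 3·(-276) − 4·823 = -3845
Policy B (F := 34):
  E = 83
  G = -27 − 3·83 = -276
  F = 34
  R = 275 + 3·(-276) − 4·34 = -689
Change in R: -689 − (-3845) = 3156

3156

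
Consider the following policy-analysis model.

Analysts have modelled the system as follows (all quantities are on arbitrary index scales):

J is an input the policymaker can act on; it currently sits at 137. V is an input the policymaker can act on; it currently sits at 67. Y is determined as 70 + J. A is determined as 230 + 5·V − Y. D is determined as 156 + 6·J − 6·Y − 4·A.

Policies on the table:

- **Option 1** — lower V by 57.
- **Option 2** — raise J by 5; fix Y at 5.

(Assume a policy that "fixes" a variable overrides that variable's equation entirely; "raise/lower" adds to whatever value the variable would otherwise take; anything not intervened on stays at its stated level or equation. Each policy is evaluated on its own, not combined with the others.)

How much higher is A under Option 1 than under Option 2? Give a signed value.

-487

Option 1 (V − 57):
  J = 137
  V = 67 − 57 = 10
  Y = 70 + 137 = 207
  A = 230 + 5·10 − 207 = 73
Option 2 (J + 5, Y := 5):
  J = 137 + 5 = 142
  V = 67
  Y = 5
  A = 230 + 5·67 − 5 = 560
A: 73 − 560 = -487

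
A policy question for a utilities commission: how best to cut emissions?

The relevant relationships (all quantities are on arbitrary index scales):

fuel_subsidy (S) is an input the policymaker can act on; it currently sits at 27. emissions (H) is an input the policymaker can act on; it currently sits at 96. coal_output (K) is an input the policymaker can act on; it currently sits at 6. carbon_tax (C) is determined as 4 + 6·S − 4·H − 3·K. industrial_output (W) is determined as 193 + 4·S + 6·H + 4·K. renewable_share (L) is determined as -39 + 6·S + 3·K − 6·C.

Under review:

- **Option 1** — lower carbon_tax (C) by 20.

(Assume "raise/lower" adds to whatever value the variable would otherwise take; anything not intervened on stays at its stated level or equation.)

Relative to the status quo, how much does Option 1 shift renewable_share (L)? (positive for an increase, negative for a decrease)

Baseline:
  S = 27
  H = 96
  K = 6
  C = 4 + 6·27 − 4·96 − 3·6 = -236
  L = -39 + 6·27 + 3·6 − 6·(-236) = 1557
Option 1 (C − 20):
  S = 27
  H = 96
  K = 6
  C = 4 + 6·27 − 4·96 − 3·6 (−20 from intervention) = -256
  L = -39 + 6·27 + 3·6 − 6·(-256) = 1677
Change in L: 1677 − 1557 = 120

120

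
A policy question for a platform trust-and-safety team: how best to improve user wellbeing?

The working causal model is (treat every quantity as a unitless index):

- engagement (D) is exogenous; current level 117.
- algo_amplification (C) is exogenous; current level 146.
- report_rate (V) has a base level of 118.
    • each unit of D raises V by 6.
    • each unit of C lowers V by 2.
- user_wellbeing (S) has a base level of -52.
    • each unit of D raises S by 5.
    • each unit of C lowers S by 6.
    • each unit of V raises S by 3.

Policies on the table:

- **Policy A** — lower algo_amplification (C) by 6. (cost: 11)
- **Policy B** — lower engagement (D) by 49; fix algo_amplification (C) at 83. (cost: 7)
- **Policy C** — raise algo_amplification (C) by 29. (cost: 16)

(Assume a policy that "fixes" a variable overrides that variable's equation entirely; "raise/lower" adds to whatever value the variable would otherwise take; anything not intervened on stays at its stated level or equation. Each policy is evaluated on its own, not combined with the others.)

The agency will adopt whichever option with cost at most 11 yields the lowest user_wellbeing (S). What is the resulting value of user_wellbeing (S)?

870

Policy A (C − 6):
  D = 117
  C = 146 − 6 = 140
  V = 118 + 6·117 − 2·140 = 540
  S = -52 + 5·117 − 6·140 + 3·540 = 1313
Policy B (D − 49, C := 83):
  D = 117 − 49 = 68
  C = 83
  V = 118 + 6·68 − 2·83 = 360
  S = -52 + 5·68 − 6·83 + 3·360 = 870
Comparing — Policy A: S=1313, Policy B: S=870. Lowest is 870 (Policy B).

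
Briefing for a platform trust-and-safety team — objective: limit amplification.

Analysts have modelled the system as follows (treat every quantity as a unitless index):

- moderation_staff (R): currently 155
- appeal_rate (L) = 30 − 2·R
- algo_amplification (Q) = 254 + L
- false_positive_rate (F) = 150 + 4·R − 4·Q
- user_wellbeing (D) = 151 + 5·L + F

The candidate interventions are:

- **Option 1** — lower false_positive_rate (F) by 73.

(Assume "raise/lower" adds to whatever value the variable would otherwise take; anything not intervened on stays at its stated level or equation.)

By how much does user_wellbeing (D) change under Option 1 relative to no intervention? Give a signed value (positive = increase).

Baseline:
  R = 155
  L = 30 − 2·155 = -280
  Q = 254 + (-280) = -26
  F = 150 + 4·155 − 4·(-26) = 874
  D = 151 + 5·(-280) + 874 = -375
Option 1 (F − 73):
  R = 155
  L = 30 − 2·155 = -280
  Q = 254 + (-280) = -26
  F = 150 + 4·155 − 4·(-26) (−73 from intervention) = 801
  D = 151 + 5·(-280) + 801 = -448
Change in D: -448 − (-375) = -73

-73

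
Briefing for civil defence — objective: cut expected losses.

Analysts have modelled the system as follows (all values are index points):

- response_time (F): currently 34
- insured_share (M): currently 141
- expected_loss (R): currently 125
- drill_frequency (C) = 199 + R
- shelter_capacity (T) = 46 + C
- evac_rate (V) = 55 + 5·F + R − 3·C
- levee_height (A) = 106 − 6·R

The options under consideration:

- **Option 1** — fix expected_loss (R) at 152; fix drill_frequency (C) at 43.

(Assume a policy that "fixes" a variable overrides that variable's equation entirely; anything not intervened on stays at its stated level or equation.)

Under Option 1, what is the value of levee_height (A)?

Option 1 (R := 152, C := 43):
  R = 152
  A = 106 − 6·152 = -806

-806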